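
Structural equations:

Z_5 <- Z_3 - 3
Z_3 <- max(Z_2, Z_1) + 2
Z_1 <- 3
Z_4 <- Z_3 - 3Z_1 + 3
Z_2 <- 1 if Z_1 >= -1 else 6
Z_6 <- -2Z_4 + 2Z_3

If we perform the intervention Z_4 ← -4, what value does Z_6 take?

Under do(Z_4=-4), the mechanism Z_4 <- Z_3 - 3Z_1 + 3 is discarded; Z_4 is fixed at -4.
Z_2 = 1 if Z_1 >= -1 else 6  [with Z_1=3]  = 1
Z_3 = max(Z_2, Z_1) + 2  [with Z_2=1, Z_1=3]  = 5
Z_6 = -2Z_4 + 2Z_3  [with Z_4=-4, Z_3=5]  = 18

18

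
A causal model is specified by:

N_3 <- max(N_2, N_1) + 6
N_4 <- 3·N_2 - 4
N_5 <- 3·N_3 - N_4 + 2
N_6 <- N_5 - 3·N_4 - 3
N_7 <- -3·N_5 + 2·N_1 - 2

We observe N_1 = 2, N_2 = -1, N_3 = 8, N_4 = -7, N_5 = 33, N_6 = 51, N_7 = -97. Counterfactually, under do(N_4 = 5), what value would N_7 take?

-61

The intervention breaks the incoming arrows to N_4: N_4 <- 3·N_2 - 4 no longer applies, and N_4 = 5.
N_3 = max(N_2, N_1) + 6  [with N_2=-1, N_1=2]  = 8
N_5 = 3·N_3 - N_4 + 2  [with N_3=8, N_4=5]  = 21
N_7 = -3·N_5 + 2·N_1 - 2  [with N_5=21, N_1=2]  = -61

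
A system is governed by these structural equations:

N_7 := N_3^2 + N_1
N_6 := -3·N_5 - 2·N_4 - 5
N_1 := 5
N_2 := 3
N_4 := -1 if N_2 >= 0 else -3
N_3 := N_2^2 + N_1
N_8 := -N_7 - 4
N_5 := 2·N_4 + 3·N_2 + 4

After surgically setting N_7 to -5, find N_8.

do(N_7=-5) replaces the equation N_7 := N_3^2 + N_1 with the constant N_7 = -5.
N_8 = -N_7 - 4  [with N_7=-5]  = 1

1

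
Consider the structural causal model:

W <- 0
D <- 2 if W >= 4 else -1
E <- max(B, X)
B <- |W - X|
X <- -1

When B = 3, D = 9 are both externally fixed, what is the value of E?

3

Setting B = 3, D = 9 by intervention discards those variables' equations.
E = max(B, X)  [with B=3, X=-1]  = 3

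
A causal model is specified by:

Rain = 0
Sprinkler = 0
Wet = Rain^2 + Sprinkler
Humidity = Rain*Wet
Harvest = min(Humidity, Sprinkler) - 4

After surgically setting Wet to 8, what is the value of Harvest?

do(Wet=8) replaces the equation Wet = Rain^2 + Sprinkler with the constant Wet = 8.
Humidity = Rain*Wet  [with Rain=0, Wet=8]  = 0
Harvest = min(Humidity, Sprinkler) - 4  [with Humidity=0, Sprinkler=0]  = -4

-4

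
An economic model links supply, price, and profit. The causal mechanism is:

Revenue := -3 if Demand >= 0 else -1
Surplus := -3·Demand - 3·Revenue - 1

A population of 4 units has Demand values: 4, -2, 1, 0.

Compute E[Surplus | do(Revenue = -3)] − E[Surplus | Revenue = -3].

do(Revenue=-3) breaks Revenue's dependence on Demand. With Revenue=-3 fixed, Surplus across the units is -4, 14, 5, 8, mean 5.75.
Observing Revenue=-3 restricts to units where Revenue's equation naturally yields -3: Demand ∈ {4, 1, 0}. In that subpopulation Surplus = -4, 5, 8, mean 3.
Difference = 5.75 − 3 = 2.75.

2.75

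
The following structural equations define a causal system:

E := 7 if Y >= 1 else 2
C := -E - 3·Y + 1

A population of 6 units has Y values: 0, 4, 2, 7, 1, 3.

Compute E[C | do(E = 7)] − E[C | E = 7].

The intervention sets E=7 in all 6 units regardless of Y. Recomputing C per unit gives -6, -18, -12, -27, -9, -15; average -14.5.
Observing E=7 restricts to units where E's equation naturally yields 7: Y ∈ {4, 2, 7, 1, 3}. In that subpopulation C = -18, -12, -27, -9, -15, mean -16.2.
Difference = -14.5 − (-16.2) = 1.7.

1.7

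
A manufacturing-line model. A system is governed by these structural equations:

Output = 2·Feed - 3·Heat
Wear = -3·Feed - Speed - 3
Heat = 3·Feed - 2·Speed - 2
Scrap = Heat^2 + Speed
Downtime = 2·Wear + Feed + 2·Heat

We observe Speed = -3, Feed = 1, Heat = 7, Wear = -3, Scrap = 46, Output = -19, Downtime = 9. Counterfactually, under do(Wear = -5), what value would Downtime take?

The intervention breaks the incoming arrows to Wear: Wear = -3·Feed - Speed - 3 no longer applies, and Wear = -5.
Heat = 3·Feed - 2·Speed - 2  [with Feed=1, Speed=-3]  = 7
Downtime = 2·Wear + Feed + 2·Heat  [with Wear=-5, Feed=1, Heat=7]  = 5

5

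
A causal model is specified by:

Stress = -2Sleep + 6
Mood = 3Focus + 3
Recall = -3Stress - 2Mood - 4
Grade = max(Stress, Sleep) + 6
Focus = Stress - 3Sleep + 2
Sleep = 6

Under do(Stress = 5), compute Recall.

do(Stress=5) replaces the equation Stress = -2Sleep + 6 with the constant Stress = 5.
Focus = Stress - 3Sleep + 2  [with Stress=5, Sleep=6]  = -11
Mood = 3Focus + 3  [with Focus=-11]  = -30
Recall = -3Stress - 2Mood - 4  [with Stress=5, Mood=-30]  = 41

41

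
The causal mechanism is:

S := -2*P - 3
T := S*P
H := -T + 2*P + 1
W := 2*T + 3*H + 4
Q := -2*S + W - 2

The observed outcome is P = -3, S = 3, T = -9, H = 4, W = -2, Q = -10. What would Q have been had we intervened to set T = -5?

The intervention breaks the incoming arrows to T: T := S*P no longer applies, and T = -5.
S = -2*P - 3  [with P=-3]  = 3
H = -T + 2*P + 1  [with T=-5, P=-3]  = 0
W = 2*T + 3*H + 4  [with T=-5, H=0]  = -6
Q = -2*S + W - 2  [with S=3, W=-6]  = -14

-14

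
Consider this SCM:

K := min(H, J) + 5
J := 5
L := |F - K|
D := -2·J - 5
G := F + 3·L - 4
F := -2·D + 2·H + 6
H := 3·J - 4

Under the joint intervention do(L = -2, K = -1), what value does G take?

Under do(L = -2, K = -1), each intervened variable's structural equation is replaced by its fixed value.
D = -2·J - 5  [with J=5]  = -15
H = 3·J - 4  [with J=5]  = 11
F = -2·D + 2·H + 6  [with D=-15, H=11]  = 58
G = F + 3·L - 4  [with F=58, L=-2]  = 48

48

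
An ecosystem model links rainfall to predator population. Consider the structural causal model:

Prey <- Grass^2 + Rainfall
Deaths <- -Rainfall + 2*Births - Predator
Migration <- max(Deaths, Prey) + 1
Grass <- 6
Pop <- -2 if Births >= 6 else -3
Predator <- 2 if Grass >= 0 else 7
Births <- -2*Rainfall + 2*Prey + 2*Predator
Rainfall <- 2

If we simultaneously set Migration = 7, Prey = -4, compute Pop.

Setting Migration = 7, Prey = -4 by intervention discards those variables' equations.
Predator = 2 if Grass >= 0 else 7  [with Grass=6]  = 2
Births = -2*Rainfall + 2*Prey + 2*Predator  [with Rainfall=2, Prey=-4, Predator=2]  = -8
Pop = -2 if Births >= 6 else -3  [with Births=-8]  = -3

-3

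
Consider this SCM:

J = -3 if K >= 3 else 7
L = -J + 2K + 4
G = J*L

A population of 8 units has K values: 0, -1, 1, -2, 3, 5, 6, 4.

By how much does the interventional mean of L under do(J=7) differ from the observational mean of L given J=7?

The intervention sets J=7 in all 8 units regardless of K. Recomputing L per unit gives -3, -5, -1, -7, 3, 7, 9, 5; average 1.
Conditioning on J=7 selects the 4 unit(s) with K ∈ {0, -1, 1, -2}. Their L values: -3, -5, -1, -7. Mean = -4.
Difference = 1 − (-4) = 5.

5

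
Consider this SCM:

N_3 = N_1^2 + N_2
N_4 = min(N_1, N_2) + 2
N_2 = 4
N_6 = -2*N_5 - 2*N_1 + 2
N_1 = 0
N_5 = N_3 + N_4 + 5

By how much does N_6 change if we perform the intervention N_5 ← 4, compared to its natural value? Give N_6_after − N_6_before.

14

The intervention breaks the incoming arrows to N_5: N_5 = N_3 + N_4 + 5 no longer applies, and N_5 = 4.
N_6 = -2*N_5 - 2*N_1 + 2  [with N_5=4, N_1=0]  = -6
Without intervention: N_3 = N_1^2 + N_2  [with N_1=0, N_2=4]  = 4; N_4 = min(N_1, N_2) + 2  [with N_1=0, N_2=4]  = 2; N_5 = N_3 + N_4 + 5  [with N_3=4, N_4=2]  = 11; N_6 = -2*N_5 - 2*N_1 + 2  [with N_5=11, N_1=0]  = -20.
Change = -6 − (-20) = 14.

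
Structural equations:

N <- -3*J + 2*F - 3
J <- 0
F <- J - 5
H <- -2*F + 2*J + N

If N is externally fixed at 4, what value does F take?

-5

Under do(N=4), the mechanism N <- -3*J + 2*F - 3 is discarded; N is fixed at 4.
Since F is not a descendant of the intervened variable, it is unaffected.
F = J - 5  [with J=0]  = -5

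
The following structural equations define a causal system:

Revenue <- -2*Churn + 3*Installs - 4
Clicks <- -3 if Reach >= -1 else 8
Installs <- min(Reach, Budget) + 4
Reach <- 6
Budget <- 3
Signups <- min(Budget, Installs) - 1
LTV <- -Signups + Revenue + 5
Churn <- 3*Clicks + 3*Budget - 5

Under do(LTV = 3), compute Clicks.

-3

Under do(LTV=3), the mechanism LTV <- -Signups + Revenue + 5 is discarded; LTV is fixed at 3.
No directed path runs from LTV to Clicks, so Clicks keeps its natural value.
Clicks = -3 if Reach >= -1 else 8  [with Reach=6]  = -3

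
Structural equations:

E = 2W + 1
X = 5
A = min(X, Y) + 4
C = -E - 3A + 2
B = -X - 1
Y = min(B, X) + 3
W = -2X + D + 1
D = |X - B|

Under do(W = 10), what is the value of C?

Intervening sets W = 10 and removes its equation (W = -2X + D + 1).
B = -X - 1  [with X=5]  = -6
Y = min(B, X) + 3  [with B=-6, X=5]  = -3
A = min(X, Y) + 4  [with X=5, Y=-3]  = 1
E = 2W + 1  [with W=10]  = 21
C = -E - 3A + 2  [with E=21, A=1]  = -22

-22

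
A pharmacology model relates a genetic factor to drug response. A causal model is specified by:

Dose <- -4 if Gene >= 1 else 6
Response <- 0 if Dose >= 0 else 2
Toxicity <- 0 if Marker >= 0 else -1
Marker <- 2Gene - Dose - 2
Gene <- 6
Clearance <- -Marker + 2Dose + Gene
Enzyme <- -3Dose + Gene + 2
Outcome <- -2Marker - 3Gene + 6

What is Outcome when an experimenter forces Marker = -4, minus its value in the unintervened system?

do(Marker=-4) replaces the equation Marker <- 2Gene - Dose - 2 with the constant Marker = -4.
Outcome = -2Marker - 3Gene + 6  [with Marker=-4, Gene=6]  = -4
Without intervention: Dose = -4 if Gene >= 1 else 6  [with Gene=6]  = -4; Marker = 2Gene - Dose - 2  [with Gene=6, Dose=-4]  = 14; Outcome = -2Marker - 3Gene + 6  [with Marker=14, Gene=6]  = -40.
Change = -4 − (-40) = 36.

36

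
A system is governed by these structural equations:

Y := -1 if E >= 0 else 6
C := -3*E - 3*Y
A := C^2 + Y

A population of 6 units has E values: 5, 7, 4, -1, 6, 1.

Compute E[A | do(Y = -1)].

134

Under do(Y=-1), Y's equation is replaced by Y=-1 for every unit. Per-unit A: 143, 323, 80, 35, 224, -1. Mean = 134.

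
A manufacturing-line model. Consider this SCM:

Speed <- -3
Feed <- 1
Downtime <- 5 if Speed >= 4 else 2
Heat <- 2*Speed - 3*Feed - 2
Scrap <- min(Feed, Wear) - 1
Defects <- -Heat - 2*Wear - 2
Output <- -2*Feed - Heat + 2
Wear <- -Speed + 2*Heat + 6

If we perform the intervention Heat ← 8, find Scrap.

0

The intervention breaks the incoming arrows to Heat: Heat <- 2*Speed - 3*Feed - 2 no longer applies, and Heat = 8.
Wear = -Speed + 2*Heat + 6  [with Speed=-3, Heat=8]  = 25
Scrap = min(Feed, Wear) - 1  [with Feed=1, Wear=25]  = 0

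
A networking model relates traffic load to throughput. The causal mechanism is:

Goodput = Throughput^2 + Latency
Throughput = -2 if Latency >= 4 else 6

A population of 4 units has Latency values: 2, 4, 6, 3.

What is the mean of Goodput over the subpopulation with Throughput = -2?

9

Observing Throughput=-2 restricts to units where Throughput's equation naturally yields -2: Latency ∈ {4, 6}. In that subpopulation Goodput = 8, 10, mean 9.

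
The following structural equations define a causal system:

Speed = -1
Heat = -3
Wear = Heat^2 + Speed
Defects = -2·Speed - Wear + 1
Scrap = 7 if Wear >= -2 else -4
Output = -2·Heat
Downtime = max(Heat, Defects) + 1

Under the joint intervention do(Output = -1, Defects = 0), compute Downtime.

1

Under do(Output = -1, Defects = 0), each intervened variable's structural equation is replaced by its fixed value.
Downtime = max(Heat, Defects) + 1  [with Heat=-3, Defects=0]  = 1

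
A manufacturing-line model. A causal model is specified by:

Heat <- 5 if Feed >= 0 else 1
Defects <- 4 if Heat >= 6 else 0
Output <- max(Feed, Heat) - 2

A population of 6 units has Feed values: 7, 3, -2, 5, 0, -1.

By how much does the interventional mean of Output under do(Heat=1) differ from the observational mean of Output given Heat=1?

2

do(Heat=1) breaks Heat's dependence on Feed. With Heat=1 fixed, Output across the units is 5, 1, -1, 3, -1, -1, mean 1.
Observing Heat=1 restricts to units where Heat's equation naturally yields 1: Feed ∈ {-2, -1}. In that subpopulation Output = -1, -1, mean -1.
Difference = 1 − (-1) = 2.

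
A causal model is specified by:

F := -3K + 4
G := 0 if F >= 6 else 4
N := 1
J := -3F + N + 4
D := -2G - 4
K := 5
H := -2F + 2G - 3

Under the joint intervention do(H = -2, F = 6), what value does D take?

-4

The joint intervention fixes H = -2, F = 6, removing each variable's own equation.
G = 0 if F >= 6 else 4  [with F=6]  = 0
D = -2G - 4  [with G=0]  = -4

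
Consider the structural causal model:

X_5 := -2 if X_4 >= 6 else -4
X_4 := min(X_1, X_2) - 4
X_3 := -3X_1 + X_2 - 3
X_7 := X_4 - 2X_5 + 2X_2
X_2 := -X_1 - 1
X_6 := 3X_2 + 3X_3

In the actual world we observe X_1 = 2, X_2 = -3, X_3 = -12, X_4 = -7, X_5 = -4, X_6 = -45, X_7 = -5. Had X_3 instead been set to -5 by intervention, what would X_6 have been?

The intervention breaks the incoming arrows to X_3: X_3 := -3X_1 + X_2 - 3 no longer applies, and X_3 = -5.
X_2 = -X_1 - 1  [with X_1=2]  = -3
X_6 = 3X_2 + 3X_3  [with X_2=-3, X_3=-5]  = -24

-24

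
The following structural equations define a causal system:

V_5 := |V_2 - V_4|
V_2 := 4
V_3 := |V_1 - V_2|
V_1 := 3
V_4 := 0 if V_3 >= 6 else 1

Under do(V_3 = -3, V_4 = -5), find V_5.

9

Setting V_3 = -3, V_4 = -5 by intervention discards those variables' equations.
V_5 = |V_2 - V_4|  [with V_2=4, V_4=-5]  = 9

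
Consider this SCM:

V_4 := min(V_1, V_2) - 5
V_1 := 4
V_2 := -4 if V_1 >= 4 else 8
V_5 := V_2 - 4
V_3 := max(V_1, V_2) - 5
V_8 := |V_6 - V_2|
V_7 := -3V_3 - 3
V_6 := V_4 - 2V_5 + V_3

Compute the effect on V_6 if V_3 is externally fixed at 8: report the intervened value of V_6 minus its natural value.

9

The intervention breaks the incoming arrows to V_3: V_3 := max(V_1, V_2) - 5 no longer applies, and V_3 = 8.
V_2 = -4 if V_1 >= 4 else 8  [with V_1=4]  = -4
V_4 = min(V_1, V_2) - 5  [with V_1=4, V_2=-4]  = -9
V_5 = V_2 - 4  [with V_2=-4]  = -8
V_6 = V_4 - 2V_5 + V_3  [with V_4=-9, V_5=-8, V_3=8]  = 15
Without intervention: V_2 = -4 if V_1 >= 4 else 8  [with V_1=4]  = -4; V_3 = max(V_1, V_2) - 5  [with V_1=4, V_2=-4]  = -1; V_4 = min(V_1, V_2) - 5  [with V_1=4, V_2=-4]  = -9; V_5 = V_2 - 4  [with V_2=-4]  = -8; V_6 = V_4 - 2V_5 + V_3  [with V_4=-9, V_5=-8, V_3=-1]  = 6.
Change = 15 − 6 = 9.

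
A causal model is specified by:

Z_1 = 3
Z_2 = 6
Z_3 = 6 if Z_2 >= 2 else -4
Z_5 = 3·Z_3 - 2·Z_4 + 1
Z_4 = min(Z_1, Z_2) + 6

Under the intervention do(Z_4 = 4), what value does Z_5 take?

Intervening sets Z_4 = 4 and removes its equation (Z_4 = min(Z_1, Z_2) + 6).
Z_3 = 6 if Z_2 >= 2 else -4  [with Z_2=6]  = 6
Z_5 = 3·Z_3 - 2·Z_4 + 1  [with Z_3=6, Z_4=4]  = 11

11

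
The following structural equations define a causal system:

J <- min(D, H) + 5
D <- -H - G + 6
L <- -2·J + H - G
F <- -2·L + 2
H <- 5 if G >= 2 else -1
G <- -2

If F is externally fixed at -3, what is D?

9

do(F=-3) replaces the equation F <- -2·L + 2 with the constant F = -3.
D is not downstream of the intervention, so its value is determined by the original equations.
H = 5 if G >= 2 else -1  [with G=-2]  = -1
D = -H - G + 6  [with H=-1, G=-2]  = 9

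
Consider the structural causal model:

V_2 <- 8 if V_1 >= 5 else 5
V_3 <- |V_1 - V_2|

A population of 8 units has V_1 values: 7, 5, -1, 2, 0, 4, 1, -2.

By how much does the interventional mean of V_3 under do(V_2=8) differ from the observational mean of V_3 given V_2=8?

do(V_2=8) breaks V_2's dependence on V_1. With V_2=8 fixed, V_3 across the units is 1, 3, 9, 6, 8, 4, 7, 10, mean 6.
E[V_3|V_2=8] averages over only the 2 units with V_2=8 (V_1 = 7, 5): V_3 = 1, 3, mean 2.
Difference = 6 − 2 = 4.

4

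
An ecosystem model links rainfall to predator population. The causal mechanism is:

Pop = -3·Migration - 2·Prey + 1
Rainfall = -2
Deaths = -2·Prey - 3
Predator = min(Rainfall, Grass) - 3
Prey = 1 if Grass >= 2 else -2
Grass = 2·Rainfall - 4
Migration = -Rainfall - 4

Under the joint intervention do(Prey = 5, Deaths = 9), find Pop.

-3

Under do(Prey = 5, Deaths = 9), each intervened variable's structural equation is replaced by its fixed value.
Migration = -Rainfall - 4  [with Rainfall=-2]  = -2
Pop = -3·Migration - 2·Prey + 1  [with Migration=-2, Prey=5]  = -3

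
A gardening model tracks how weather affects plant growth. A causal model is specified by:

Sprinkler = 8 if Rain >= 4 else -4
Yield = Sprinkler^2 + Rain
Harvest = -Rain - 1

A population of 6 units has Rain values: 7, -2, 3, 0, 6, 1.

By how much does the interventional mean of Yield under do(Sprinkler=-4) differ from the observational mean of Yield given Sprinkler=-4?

Under do(Sprinkler=-4), Sprinkler's equation is replaced by Sprinkler=-4 for every unit. Per-unit Yield: 23, 14, 19, 16, 22, 17. Mean = 18.5.
Observing Sprinkler=-4 restricts to units where Sprinkler's equation naturally yields -4: Rain ∈ {-2, 3, 0, 1}. In that subpopulation Yield = 14, 19, 16, 17, mean 16.5.
Difference = 18.5 − 16.5 = 2.

2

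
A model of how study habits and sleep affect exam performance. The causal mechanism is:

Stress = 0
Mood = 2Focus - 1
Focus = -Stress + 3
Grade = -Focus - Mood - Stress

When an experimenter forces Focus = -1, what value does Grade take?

Under do(Focus=-1), the mechanism Focus = -Stress + 3 is discarded; Focus is fixed at -1.
Mood = 2Focus - 1  [with Focus=-1]  = -3
Grade = -Focus - Mood - Stress  [with Focus=-1, Mood=-3, Stress=0]  = 4

4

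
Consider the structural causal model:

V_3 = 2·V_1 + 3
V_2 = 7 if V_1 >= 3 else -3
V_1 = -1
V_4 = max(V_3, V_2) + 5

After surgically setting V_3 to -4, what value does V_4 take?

2

The intervention breaks the incoming arrows to V_3: V_3 = 2·V_1 + 3 no longer applies, and V_3 = -4.
V_2 = 7 if V_1 >= 3 else -3  [with V_1=-1]  = -3
V_4 = max(V_3, V_2) + 5  [with V_3=-4, V_2=-3]  = 2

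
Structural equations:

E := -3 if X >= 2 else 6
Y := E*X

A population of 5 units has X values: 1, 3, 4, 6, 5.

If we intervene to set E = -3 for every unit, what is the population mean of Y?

-11.4

Every unit gets E=-3 under the intervention. Y values become -3, -9, -12, -18, -15; E[Y|do(E=-3)] = -11.4.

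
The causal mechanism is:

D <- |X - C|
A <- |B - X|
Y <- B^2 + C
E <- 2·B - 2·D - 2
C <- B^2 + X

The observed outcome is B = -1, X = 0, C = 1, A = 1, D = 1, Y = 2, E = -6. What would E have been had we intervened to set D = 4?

Under do(D=4), the mechanism D <- |X - C| is discarded; D is fixed at 4.
E = 2·B - 2·D - 2  [with B=-1, D=4]  = -12

-12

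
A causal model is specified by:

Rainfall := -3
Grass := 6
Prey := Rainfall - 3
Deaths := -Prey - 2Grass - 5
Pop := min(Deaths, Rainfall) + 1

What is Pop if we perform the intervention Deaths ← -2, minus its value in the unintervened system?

Intervening sets Deaths = -2 and removes its equation (Deaths := -Prey - 2Grass - 5).
Pop = min(Deaths, Rainfall) + 1  [with Deaths=-2, Rainfall=-3]  = -2
Without intervention: Prey = Rainfall - 3  [with Rainfall=-3]  = -6; Deaths = -Prey - 2Grass - 5  [with Prey=-6, Grass=6]  = -11; Pop = min(Deaths, Rainfall) + 1  [with Deaths=-11, Rainfall=-3]  = -10.
Change = -2 − (-10) = 8.

8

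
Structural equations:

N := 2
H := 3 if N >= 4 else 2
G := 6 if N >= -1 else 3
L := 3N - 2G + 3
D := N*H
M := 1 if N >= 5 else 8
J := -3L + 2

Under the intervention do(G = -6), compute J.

-61

The intervention breaks the incoming arrows to G: G := 6 if N >= -1 else 3 no longer applies, and G = -6.
L = 3N - 2G + 3  [with N=2, G=-6]  = 21
J = -3L + 2  [with L=21]  = -61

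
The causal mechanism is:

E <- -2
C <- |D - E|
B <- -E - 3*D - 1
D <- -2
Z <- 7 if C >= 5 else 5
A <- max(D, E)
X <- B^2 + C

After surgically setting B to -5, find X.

The intervention breaks the incoming arrows to B: B <- -E - 3*D - 1 no longer applies, and B = -5.
C = |D - E|  [with D=-2, E=-2]  = 0
X = B^2 + C  [with B=-5, C=0]  = 25

25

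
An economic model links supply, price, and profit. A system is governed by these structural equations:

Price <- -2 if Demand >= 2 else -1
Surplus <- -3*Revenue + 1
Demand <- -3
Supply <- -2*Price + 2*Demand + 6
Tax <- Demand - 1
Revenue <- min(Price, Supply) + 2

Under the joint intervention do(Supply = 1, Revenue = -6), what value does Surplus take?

Setting Supply = 1, Revenue = -6 by intervention discards those variables' equations.
Surplus = -3*Revenue + 1  [with Revenue=-6]  = 19

19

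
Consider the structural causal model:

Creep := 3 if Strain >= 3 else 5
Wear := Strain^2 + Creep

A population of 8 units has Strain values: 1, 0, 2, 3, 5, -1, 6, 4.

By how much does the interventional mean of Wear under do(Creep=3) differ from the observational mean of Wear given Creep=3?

Under do(Creep=3), Creep's equation is replaced by Creep=3 for every unit. Per-unit Wear: 4, 3, 7, 12, 28, 4, 39, 19. Mean = 14.5.
Conditioning on Creep=3 selects the 4 unit(s) with Strain ∈ {3, 5, 6, 4}. Their Wear values: 12, 28, 39, 19. Mean = 24.5.
Difference = 14.5 − 24.5 = -10.

-10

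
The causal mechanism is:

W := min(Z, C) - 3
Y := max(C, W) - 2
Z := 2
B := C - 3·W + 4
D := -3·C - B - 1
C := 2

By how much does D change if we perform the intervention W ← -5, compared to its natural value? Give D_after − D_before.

-12

The intervention breaks the incoming arrows to W: W := min(Z, C) - 3 no longer applies, and W = -5.
B = C - 3·W + 4  [with C=2, W=-5]  = 21
D = -3·C - B - 1  [with C=2, B=21]  = -28
Without intervention: W = min(Z, C) - 3  [with Z=2, C=2]  = -1; B = C - 3·W + 4  [with C=2, W=-1]  = 9; D = -3·C - B - 1  [with C=2, B=9]  = -16.
Change = -28 − (-16) = -12.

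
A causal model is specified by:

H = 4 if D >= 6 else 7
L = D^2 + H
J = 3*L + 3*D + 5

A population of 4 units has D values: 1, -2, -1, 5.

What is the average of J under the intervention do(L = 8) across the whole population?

31.25

Every unit gets L=8 under the intervention. J values become 32, 23, 26, 44; E[J|do(L=8)] = 31.25.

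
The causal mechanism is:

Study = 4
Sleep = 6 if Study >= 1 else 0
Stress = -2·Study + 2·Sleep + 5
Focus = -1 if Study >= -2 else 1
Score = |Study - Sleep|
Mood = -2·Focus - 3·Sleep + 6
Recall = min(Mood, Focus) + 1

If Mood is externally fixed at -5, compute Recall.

Intervening sets Mood = -5 and removes its equation (Mood = -2·Focus - 3·Sleep + 6).
Focus = -1 if Study >= -2 else 1  [with Study=4]  = -1
Recall = min(Mood, Focus) + 1  [with Mood=-5, Focus=-1]  = -4

-4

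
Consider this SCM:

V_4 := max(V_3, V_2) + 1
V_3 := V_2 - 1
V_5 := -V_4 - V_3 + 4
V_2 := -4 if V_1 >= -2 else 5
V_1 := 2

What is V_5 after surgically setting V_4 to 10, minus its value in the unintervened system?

Intervening sets V_4 = 10 and removes its equation (V_4 := max(V_3, V_2) + 1).
V_2 = -4 if V_1 >= -2 else 5  [with V_1=2]  = -4
V_3 = V_2 - 1  [with V_2=-4]  = -5
V_5 = -V_4 - V_3 + 4  [with V_4=10, V_3=-5]  = -1
Without intervention: V_2 = -4 if V_1 >= -2 else 5  [with V_1=2]  = -4; V_3 = V_2 - 1  [with V_2=-4]  = -5; V_4 = max(V_3, V_2) + 1  [with V_3=-5, V_2=-4]  = -3; V_5 = -V_4 - V_3 + 4  [with V_4=-3, V_3=-5]  = 12.
Change = -1 − 12 = -13.

-13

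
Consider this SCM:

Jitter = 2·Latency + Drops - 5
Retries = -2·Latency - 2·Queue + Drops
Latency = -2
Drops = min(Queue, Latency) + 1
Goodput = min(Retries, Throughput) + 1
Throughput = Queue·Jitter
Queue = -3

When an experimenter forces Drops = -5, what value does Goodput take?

The intervention breaks the incoming arrows to Drops: Drops = min(Queue, Latency) + 1 no longer applies, and Drops = -5.
Retries = -2·Latency - 2·Queue + Drops  [with Latency=-2, Queue=-3, Drops=-5]  = 5
Jitter = 2·Latency + Drops - 5  [with Latency=-2, Drops=-5]  = -14
Throughput = Queue·Jitter  [with Queue=-3, Jitter=-14]  = 42
Goodput = min(Retries, Throughput) + 1  [with Retries=5, Throughput=42]  = 6

6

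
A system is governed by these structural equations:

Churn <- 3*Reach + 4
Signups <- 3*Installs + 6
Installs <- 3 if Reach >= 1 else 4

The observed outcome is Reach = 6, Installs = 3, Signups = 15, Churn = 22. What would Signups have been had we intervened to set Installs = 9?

The intervention breaks the incoming arrows to Installs: Installs <- 3 if Reach >= 1 else 4 no longer applies, and Installs = 9.
Signups = 3*Installs + 6  [with Installs=9]  = 33

33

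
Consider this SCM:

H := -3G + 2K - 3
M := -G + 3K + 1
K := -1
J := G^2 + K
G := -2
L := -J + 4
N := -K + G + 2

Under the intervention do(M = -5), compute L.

Under do(M=-5), the mechanism M := -G + 3K + 1 is discarded; M is fixed at -5.
Since L is not a descendant of the intervened variable, it is unaffected.
J = G^2 + K  [with G=-2, K=-1]  = 3
L = -J + 4  [with J=3]  = 1

1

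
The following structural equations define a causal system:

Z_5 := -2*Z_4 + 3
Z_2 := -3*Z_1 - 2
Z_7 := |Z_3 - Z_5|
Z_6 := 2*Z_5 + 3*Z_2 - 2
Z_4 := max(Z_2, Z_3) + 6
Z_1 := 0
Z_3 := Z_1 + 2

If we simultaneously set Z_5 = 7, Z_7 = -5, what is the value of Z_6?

Under do(Z_5 = 7, Z_7 = -5), each intervened variable's structural equation is replaced by its fixed value.
Z_2 = -3*Z_1 - 2  [with Z_1=0]  = -2
Z_6 = 2*Z_5 + 3*Z_2 - 2  [with Z_5=7, Z_2=-2]  = 6

6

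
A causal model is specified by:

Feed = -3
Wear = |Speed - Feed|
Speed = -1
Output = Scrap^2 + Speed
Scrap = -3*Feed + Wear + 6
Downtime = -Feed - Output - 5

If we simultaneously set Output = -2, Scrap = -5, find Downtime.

Setting Output = -2, Scrap = -5 by intervention discards those variables' equations.
Downtime = -Feed - Output - 5  [with Feed=-3, Output=-2]  = 0

0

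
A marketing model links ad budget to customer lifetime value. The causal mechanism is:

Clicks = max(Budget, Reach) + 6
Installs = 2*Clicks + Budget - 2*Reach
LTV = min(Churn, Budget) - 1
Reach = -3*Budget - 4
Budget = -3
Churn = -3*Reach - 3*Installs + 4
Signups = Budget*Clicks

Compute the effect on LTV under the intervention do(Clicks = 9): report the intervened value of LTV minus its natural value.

12

The intervention breaks the incoming arrows to Clicks: Clicks = max(Budget, Reach) + 6 no longer applies, and Clicks = 9.
Reach = -3*Budget - 4  [with Budget=-3]  = 5
Installs = 2*Clicks + Budget - 2*Reach  [with Clicks=9, Budget=-3, Reach=5]  = 5
Churn = -3*Reach - 3*Installs + 4  [with Reach=5, Installs=5]  = -26
LTV = min(Churn, Budget) - 1  [with Churn=-26, Budget=-3]  = -27
Without intervention: Reach = -3*Budget - 4  [with Budget=-3]  = 5; Clicks = max(Budget, Reach) + 6  [with Budget=-3, Reach=5]  = 11; Installs = 2*Clicks + Budget - 2*Reach  [with Clicks=11, Budget=-3, Reach=5]  = 9; Churn = -3*Reach - 3*Installs + 4  [with Reach=5, Installs=9]  = -38; LTV = min(Churn, Budget) - 1  [with Churn=-38, Budget=-3]  = -39.
Change = -27 − (-39) = 12.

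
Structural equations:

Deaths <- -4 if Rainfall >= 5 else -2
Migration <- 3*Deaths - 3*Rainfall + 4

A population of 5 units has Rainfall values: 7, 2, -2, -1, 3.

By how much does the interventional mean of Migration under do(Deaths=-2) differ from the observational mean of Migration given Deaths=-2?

Under do(Deaths=-2), Deaths's equation is replaced by Deaths=-2 for every unit. Per-unit Migration: -23, -8, 4, 1, -11. Mean = -7.4.
E[Migration|Deaths=-2] averages over only the 4 units with Deaths=-2 (Rainfall = 2, -2, -1, 3): Migration = -8, 4, 1, -11, mean -3.5.
Difference = -7.4 − (-3.5) = -3.9.

-3.9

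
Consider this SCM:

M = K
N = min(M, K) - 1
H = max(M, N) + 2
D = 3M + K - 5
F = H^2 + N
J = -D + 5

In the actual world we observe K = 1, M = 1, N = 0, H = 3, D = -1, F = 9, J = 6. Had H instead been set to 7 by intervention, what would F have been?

49

Under do(H=7), the mechanism H = max(M, N) + 2 is discarded; H is fixed at 7.
M = K  [with K=1]  = 1
N = min(M, K) - 1  [with M=1, K=1]  = 0
F = H^2 + N  [with H=7, N=0]  = 49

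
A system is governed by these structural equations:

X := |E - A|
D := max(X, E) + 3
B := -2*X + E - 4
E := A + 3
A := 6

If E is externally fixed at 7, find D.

do(E=7) replaces the equation E := A + 3 with the constant E = 7.
X = |E - A|  [with E=7, A=6]  = 1
D = max(X, E) + 3  [with X=1, E=7]  = 10

10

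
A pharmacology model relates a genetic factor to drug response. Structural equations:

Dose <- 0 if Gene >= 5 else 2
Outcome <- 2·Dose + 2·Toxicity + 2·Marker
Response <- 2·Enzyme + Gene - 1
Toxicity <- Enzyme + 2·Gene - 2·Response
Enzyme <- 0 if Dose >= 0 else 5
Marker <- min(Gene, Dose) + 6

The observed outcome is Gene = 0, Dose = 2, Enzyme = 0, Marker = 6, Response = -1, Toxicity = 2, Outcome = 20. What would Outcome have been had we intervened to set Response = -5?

36

Under do(Response=-5), the mechanism Response <- 2·Enzyme + Gene - 1 is discarded; Response is fixed at -5.
Dose = 0 if Gene >= 5 else 2  [with Gene=0]  = 2
Enzyme = 0 if Dose >= 0 else 5  [with Dose=2]  = 0
Marker = min(Gene, Dose) + 6  [with Gene=0, Dose=2]  = 6
Toxicity = Enzyme + 2·Gene - 2·Response  [with Enzyme=0, Gene=0, Response=-5]  = 10
Outcome = 2·Dose + 2·Toxicity + 2·Marker  [with Dose=2, Toxicity=10, Marker=6]  = 36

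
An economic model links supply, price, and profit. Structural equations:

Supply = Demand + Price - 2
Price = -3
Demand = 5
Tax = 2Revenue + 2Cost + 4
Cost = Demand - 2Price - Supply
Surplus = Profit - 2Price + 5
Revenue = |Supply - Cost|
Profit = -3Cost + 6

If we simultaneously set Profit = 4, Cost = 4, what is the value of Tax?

Setting Profit = 4, Cost = 4 by intervention discards those variables' equations.
Supply = Demand + Price - 2  [with Demand=5, Price=-3]  = 0
Revenue = |Supply - Cost|  [with Supply=0, Cost=4]  = 4
Tax = 2Revenue + 2Cost + 4  [with Revenue=4, Cost=4]  = 20

20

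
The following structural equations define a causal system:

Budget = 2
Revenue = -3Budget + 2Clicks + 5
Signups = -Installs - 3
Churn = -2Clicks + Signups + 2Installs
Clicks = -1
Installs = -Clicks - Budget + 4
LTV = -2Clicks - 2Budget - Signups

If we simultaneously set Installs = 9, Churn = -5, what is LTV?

Under do(Installs = 9, Churn = -5), each intervened variable's structural equation is replaced by its fixed value.
Signups = -Installs - 3  [with Installs=9]  = -12
LTV = -2Clicks - 2Budget - Signups  [with Clicks=-1, Budget=2, Signups=-12]  = 10

10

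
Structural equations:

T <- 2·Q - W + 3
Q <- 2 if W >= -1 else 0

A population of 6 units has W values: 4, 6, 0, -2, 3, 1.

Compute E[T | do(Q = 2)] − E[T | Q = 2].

The intervention sets Q=2 in all 6 units regardless of W. Recomputing T per unit gives 3, 1, 7, 9, 4, 6; average 5.
Conditioning on Q=2 selects the 5 unit(s) with W ∈ {4, 6, 0, 3, 1}. Their T values: 3, 1, 7, 4, 6. Mean = 4.2.
Difference = 5 − 4.2 = 0.8.

0.8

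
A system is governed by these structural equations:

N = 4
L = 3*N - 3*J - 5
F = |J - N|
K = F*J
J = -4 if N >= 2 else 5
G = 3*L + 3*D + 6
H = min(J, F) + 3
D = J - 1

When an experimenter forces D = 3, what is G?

The intervention breaks the incoming arrows to D: D = J - 1 no longer applies, and D = 3.
J = -4 if N >= 2 else 5  [with N=4]  = -4
L = 3*N - 3*J - 5  [with N=4, J=-4]  = 19
G = 3*L + 3*D + 6  [with L=19, D=3]  = 72

72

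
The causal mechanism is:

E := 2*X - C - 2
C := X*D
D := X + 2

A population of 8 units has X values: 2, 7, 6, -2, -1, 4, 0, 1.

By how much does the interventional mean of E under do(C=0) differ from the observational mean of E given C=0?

Every unit gets C=0 under the intervention. E values become 2, 12, 10, -6, -4, 6, -2, 0; E[E|do(C=0)] = 2.25.
Conditioning on C=0 selects the 2 unit(s) with X ∈ {-2, 0}. Their E values: -6, -2. Mean = -4.
Difference = 2.25 − (-4) = 6.25.

6.25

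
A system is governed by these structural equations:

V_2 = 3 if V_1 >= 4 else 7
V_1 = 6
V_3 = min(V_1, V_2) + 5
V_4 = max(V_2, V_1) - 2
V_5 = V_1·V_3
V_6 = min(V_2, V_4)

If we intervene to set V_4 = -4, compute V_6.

-4

Under do(V_4=-4), the mechanism V_4 = max(V_2, V_1) - 2 is discarded; V_4 is fixed at -4.
V_2 = 3 if V_1 >= 4 else 7  [with V_1=6]  = 3
V_6 = min(V_2, V_4)  [with V_2=3, V_4=-4]  = -4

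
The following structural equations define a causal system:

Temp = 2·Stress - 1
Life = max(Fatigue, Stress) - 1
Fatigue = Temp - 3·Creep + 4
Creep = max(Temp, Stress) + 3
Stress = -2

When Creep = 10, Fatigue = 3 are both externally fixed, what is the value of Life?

2

Setting Creep = 10, Fatigue = 3 by intervention discards those variables' equations.
Life = max(Fatigue, Stress) - 1  [with Fatigue=3, Stress=-2]  = 2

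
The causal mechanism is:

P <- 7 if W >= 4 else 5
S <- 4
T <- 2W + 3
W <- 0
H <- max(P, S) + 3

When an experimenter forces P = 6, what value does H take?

The intervention breaks the incoming arrows to P: P <- 7 if W >= 4 else 5 no longer applies, and P = 6.
H = max(P, S) + 3  [with P=6, S=4]  = 9

9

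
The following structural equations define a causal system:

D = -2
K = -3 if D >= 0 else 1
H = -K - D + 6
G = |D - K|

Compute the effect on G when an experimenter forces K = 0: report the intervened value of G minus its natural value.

Under do(K=0), the mechanism K = -3 if D >= 0 else 1 is discarded; K is fixed at 0.
G = |D - K|  [with D=-2, K=0]  = 2
Without intervention: K = -3 if D >= 0 else 1  [with D=-2]  = 1; G = |D - K|  [with D=-2, K=1]  = 3.
Change = 2 − 3 = -1.

-1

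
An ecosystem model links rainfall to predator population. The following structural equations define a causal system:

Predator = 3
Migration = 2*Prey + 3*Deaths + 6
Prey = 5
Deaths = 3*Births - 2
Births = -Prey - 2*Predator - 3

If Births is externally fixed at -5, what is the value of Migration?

-35

do(Births=-5) replaces the equation Births = -Prey - 2*Predator - 3 with the constant Births = -5.
Deaths = 3*Births - 2  [with Births=-5]  = -17
Migration = 2*Prey + 3*Deaths + 6  [with Prey=5, Deaths=-17]  = -35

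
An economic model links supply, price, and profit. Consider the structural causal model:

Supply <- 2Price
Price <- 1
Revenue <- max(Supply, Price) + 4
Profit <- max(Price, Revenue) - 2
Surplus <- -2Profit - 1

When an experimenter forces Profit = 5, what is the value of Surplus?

Intervening sets Profit = 5 and removes its equation (Profit <- max(Price, Revenue) - 2).
Surplus = -2Profit - 1  [with Profit=5]  = -11

-11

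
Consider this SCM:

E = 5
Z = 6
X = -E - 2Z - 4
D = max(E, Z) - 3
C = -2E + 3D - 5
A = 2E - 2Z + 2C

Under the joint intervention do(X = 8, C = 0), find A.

-2

Setting X = 8, C = 0 by intervention discards those variables' equations.
A = 2E - 2Z + 2C  [with E=5, Z=6, C=0]  = -2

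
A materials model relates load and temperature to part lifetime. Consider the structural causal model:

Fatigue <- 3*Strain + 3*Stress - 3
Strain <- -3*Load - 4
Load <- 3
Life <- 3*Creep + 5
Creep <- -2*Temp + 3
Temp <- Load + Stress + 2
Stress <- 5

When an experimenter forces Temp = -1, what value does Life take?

The intervention breaks the incoming arrows to Temp: Temp <- Load + Stress + 2 no longer applies, and Temp = -1.
Creep = -2*Temp + 3  [with Temp=-1]  = 5
Life = 3*Creep + 5  [with Creep=5]  = 20

20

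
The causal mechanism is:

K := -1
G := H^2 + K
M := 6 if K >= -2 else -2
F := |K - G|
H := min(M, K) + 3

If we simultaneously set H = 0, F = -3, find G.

The joint intervention fixes H = 0, F = -3, removing each variable's own equation.
G = H^2 + K  [with H=0, K=-1]  = -1

-1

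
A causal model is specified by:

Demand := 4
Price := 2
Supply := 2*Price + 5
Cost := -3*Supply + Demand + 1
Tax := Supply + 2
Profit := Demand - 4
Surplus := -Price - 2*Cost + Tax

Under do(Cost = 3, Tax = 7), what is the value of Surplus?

-1

Under do(Cost = 3, Tax = 7), each intervened variable's structural equation is replaced by its fixed value.
Surplus = -Price - 2*Cost + Tax  [with Price=2, Cost=3, Tax=7]  = -1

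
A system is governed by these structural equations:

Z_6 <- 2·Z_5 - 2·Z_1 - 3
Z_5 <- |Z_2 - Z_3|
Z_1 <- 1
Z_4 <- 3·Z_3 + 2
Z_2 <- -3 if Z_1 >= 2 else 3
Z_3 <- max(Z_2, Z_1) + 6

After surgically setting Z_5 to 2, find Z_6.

The intervention breaks the incoming arrows to Z_5: Z_5 <- |Z_2 - Z_3| no longer applies, and Z_5 = 2.
Z_6 = 2·Z_5 - 2·Z_1 - 3  [with Z_5=2, Z_1=1]  = -1

-1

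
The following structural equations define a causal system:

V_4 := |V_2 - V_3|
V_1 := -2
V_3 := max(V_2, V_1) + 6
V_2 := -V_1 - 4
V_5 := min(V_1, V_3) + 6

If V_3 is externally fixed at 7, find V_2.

Under do(V_3=7), the mechanism V_3 := max(V_2, V_1) + 6 is discarded; V_3 is fixed at 7.
Since V_2 is not a descendant of the intervened variable, it is unaffected.
V_2 = -V_1 - 4  [with V_1=-2]  = -2

-2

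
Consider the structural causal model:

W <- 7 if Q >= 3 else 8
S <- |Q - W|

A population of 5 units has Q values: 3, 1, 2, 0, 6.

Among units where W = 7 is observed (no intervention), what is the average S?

Observing W=7 restricts to units where W's equation naturally yields 7: Q ∈ {3, 6}. In that subpopulation S = 4, 1, mean 2.5.

2.5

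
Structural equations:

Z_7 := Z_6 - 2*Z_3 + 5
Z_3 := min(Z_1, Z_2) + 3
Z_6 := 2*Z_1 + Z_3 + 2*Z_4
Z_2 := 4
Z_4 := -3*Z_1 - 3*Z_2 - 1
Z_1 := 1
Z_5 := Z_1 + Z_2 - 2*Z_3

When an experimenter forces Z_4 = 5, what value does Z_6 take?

Under do(Z_4=5), the mechanism Z_4 := -3*Z_1 - 3*Z_2 - 1 is discarded; Z_4 is fixed at 5.
Z_3 = min(Z_1, Z_2) + 3  [with Z_1=1, Z_2=4]  = 4
Z_6 = 2*Z_1 + Z_3 + 2*Z_4  [with Z_1=1, Z_3=4, Z_4=5]  = 16

16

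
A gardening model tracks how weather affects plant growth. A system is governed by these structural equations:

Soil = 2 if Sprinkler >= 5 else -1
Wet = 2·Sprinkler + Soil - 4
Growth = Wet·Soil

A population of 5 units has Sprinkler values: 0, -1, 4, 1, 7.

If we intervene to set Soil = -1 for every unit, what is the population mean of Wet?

-0.6

The intervention sets Soil=-1 in all 5 units regardless of Sprinkler. Recomputing Wet per unit gives -5, -7, 3, -3, 9; average -0.6.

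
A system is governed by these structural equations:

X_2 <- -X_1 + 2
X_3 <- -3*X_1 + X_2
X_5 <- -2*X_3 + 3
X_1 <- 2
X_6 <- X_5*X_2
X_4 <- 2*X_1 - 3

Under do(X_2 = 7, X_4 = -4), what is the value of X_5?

Setting X_2 = 7, X_4 = -4 by intervention discards those variables' equations.
X_3 = -3*X_1 + X_2  [with X_1=2, X_2=7]  = 1
X_5 = -2*X_3 + 3  [with X_3=1]  = 1

1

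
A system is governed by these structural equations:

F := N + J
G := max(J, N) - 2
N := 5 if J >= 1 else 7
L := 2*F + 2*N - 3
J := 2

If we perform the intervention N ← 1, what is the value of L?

5

do(N=1) replaces the equation N := 5 if J >= 1 else 7 with the constant N = 1.
F = N + J  [with N=1, J=2]  = 3
L = 2*F + 2*N - 3  [with F=3, N=1]  = 5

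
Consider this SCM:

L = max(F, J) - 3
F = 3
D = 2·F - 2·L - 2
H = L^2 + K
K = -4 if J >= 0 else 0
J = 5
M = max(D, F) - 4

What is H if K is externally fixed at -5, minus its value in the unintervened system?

-1

The intervention breaks the incoming arrows to K: K = -4 if J >= 0 else 0 no longer applies, and K = -5.
L = max(F, J) - 3  [with F=3, J=5]  = 2
H = L^2 + K  [with L=2, K=-5]  = -1
Without intervention: L = max(F, J) - 3  [with F=3, J=5]  = 2; K = -4 if J >= 0 else 0  [with J=5]  = -4; H = L^2 + K  [with L=2, K=-4]  = 0.
Change = -1 − 0 = -1.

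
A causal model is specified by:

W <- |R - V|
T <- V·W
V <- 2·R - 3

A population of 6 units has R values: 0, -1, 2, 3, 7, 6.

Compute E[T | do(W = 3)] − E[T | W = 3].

-1

Under do(W=3), W's equation is replaced by W=3 for every unit. Per-unit T: -9, -15, 3, 9, 33, 27. Mean = 8.
Conditioning on W=3 selects the 2 unit(s) with R ∈ {0, 6}. Their T values: -9, 27. Mean = 9.
Difference = 8 − 9 = -1.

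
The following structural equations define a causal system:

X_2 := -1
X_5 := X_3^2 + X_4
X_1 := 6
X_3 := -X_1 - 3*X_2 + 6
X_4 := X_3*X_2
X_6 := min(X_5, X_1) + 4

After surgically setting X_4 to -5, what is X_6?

Under do(X_4=-5), the mechanism X_4 := X_3*X_2 is discarded; X_4 is fixed at -5.
X_3 = -X_1 - 3*X_2 + 6  [with X_1=6, X_2=-1]  = 3
X_5 = X_3^2 + X_4  [with X_3=3, X_4=-5]  = 4
X_6 = min(X_5, X_1) + 4  [with X_5=4, X_1=6]  = 8

8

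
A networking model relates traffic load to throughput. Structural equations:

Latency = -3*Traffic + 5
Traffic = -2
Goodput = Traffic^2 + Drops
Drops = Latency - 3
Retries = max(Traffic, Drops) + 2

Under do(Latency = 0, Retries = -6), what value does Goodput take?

Setting Latency = 0, Retries = -6 by intervention discards those variables' equations.
Drops = Latency - 3  [with Latency=0]  = -3
Goodput = Traffic^2 + Drops  [with Traffic=-2, Drops=-3]  = 1

1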